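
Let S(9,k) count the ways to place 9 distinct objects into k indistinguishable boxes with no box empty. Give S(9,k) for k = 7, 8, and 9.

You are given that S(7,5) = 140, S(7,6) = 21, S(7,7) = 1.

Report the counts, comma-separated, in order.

r8: T_8,6=6×21+140=266; T_8,7=7×1+21=28; T_8,8=8×0+1=1
r9: T_9,7=7×28+266=462; T_9,8=8×1+28=36; T_9,9=9×0+1=1
Read S(9,7) = 462, S(9,8) = 36, S(9,9) = 1.

462, 36, 1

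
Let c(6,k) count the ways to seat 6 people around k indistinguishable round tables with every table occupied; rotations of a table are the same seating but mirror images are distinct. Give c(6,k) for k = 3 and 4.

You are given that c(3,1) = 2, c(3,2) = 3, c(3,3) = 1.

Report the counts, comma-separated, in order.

225, 85

r4: T_4,1=3×2+0=6; T_4,2=3×3+2=11; T_4,3=3×1+3=6; T_4,4=3×0+1=1
r5: T_5,2=4×11+6=50; T_5,3=4×6+11=35; T_5,4=4×1+6=10
r6: T_6,3=5×35+50=225; T_6,4=5×10+35=85
Read c(6,3) = 225, c(6,4) = 85.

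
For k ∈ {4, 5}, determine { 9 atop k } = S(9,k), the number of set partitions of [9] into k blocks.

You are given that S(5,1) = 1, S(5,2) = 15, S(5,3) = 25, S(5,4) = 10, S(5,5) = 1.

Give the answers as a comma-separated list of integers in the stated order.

7770, 6951

@6  (6,1):1·1+0→1, (6,2):15·2+1→31, (6,3):25·3+15→90, (6,4):10·4+25→65, (6,5):1·5+10→15
@7  (7,2):31·2+1→63, (7,3):90·3+31→301, (7,4):65·4+90→350, (7,5):15·5+65→140
@8  (8,3):301·3+63→966, (8,4):350·4+301→1701, (8,5):140·5+350→1050
@9  (9,4):1701·4+966→7770, (9,5):1050·5+1701→6951
Read S(9,4) = 7770, S(9,5) = 6951.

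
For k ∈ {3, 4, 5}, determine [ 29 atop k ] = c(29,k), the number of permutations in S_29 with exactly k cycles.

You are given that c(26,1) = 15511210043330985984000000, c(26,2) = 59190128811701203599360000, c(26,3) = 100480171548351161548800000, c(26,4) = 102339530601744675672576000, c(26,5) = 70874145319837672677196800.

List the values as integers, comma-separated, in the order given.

2105684281550279072336117760000, 2236045380156380112643362816000, 1625014498326371300452283596800

row 27: T[27][1]=26·15511210043330985984000000+0=403291461126605635584000000  T[27][2]=26·59190128811701203599360000+15511210043330985984000000=1554454559147562279567360000  T[27][3]=26·100480171548351161548800000+59190128811701203599360000=2671674589068831403868160000  T[27][4]=26·102339530601744675672576000+100480171548351161548800000=2761307967193712729035776000  T[27][5]=26·70874145319837672677196800+102339530601744675672576000=1945067308917524165279692800
row 28: T[28][2]=27·1554454559147562279567360000+403291461126605635584000000=42373564558110787183902720000  T[28][3]=27·2671674589068831403868160000+1554454559147562279567360000=73689668464006010184007680000  T[28][4]=27·2761307967193712729035776000+2671674589068831403868160000=77226989703299075087834112000  T[28][5]=27·1945067308917524165279692800+2761307967193712729035776000=55278125307966865191587481600
row 29: T[29][3]=28·73689668464006010184007680000+42373564558110787183902720000=2105684281550279072336117760000  T[29][4]=28·77226989703299075087834112000+73689668464006010184007680000=2236045380156380112643362816000  T[29][5]=28·55278125307966865191587481600+77226989703299075087834112000=1625014498326371300452283596800
Read c(29,3) = 2105684281550279072336117760000, c(29,4) = 2236045380156380112643362816000, c(29,5) = 1625014498326371300452283596800.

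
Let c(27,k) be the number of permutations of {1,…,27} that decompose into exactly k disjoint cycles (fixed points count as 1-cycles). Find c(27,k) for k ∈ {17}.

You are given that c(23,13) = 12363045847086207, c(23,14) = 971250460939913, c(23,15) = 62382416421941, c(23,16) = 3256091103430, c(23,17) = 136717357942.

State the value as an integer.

572253155704900800

@24  (24,14):971250460939913·23+12363045847086207→34701806448704206, (24,15):62382416421941·23+971250460939913→2406046038644556, (24,16):3256091103430·23+62382416421941→137272511800831, (24,17):136717357942·23+3256091103430→6400590336096
@25  (25,15):2406046038644556·24+34701806448704206→92446911376173550, (25,16):137272511800831·24+2406046038644556→5700586321864500, (25,17):6400590336096·24+137272511800831→290886679867135
@26  (26,16):5700586321864500·25+92446911376173550→234961569422786050, (26,17):290886679867135·25+5700586321864500→12972753318542875
@27  (27,17):12972753318542875·26+234961569422786050→572253155704900800
Read c(27,17) = 572253155704900800.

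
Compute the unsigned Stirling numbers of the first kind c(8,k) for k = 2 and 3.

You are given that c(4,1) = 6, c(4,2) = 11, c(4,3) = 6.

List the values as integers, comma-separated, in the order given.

[5] T[5,1]:4*6+0=24 · T[5,2]:4*11+6=50 · T[5,3]:4*6+11=35
[6] T[6,1]:5*24+0=120 · T[6,2]:5*50+24=274 · T[6,3]:5*35+50=225
[7] T[7,1]:6*120+0=720 · T[7,2]:6*274+120=1764 · T[7,3]:6*225+274=1624
[8] T[8,2]:7*1764+720=13068 · T[8,3]:7*1624+1764=13132
Read c(8,2) = 13068, c(8,3) = 13132.

13068, 13132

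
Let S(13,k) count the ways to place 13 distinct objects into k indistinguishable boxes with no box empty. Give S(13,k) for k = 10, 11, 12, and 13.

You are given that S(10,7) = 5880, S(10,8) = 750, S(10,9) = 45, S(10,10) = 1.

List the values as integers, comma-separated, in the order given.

39325, 2431, 78, 1

row 11: T[11][8]=8·750+5880=11880  T[11][9]=9·45+750=1155  T[11][10]=10·1+45=55  T[11][11]=11·0+1=1
row 12: T[12][9]=9·1155+11880=22275  T[12][10]=10·55+1155=1705  T[12][11]=11·1+55=66  T[12][12]=12·0+1=1
row 13: T[13][10]=10·1705+22275=39325  T[13][11]=11·66+1705=2431  T[13][12]=12·1+66=78  T[13][13]=13·0+1=1
Read S(13,10) = 39325, S(13,11) = 2431, S(13,12) = 78, S(13,13) = 1.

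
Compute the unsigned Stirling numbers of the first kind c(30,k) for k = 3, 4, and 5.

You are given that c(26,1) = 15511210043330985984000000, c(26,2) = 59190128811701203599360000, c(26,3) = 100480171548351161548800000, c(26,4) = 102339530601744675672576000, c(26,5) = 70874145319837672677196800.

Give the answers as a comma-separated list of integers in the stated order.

r27: T_27,1=26×15511210043330985984000000+0=403291461126605635584000000; T_27,2=26×59190128811701203599360000+15511210043330985984000000=1554454559147562279567360000; T_27,3=26×100480171548351161548800000+59190128811701203599360000=2671674589068831403868160000; T_27,4=26×102339530601744675672576000+100480171548351161548800000=2761307967193712729035776000; T_27,5=26×70874145319837672677196800+102339530601744675672576000=1945067308917524165279692800
r28: T_28,1=27×403291461126605635584000000+0=10888869450418352160768000000; T_28,2=27×1554454559147562279567360000+403291461126605635584000000=42373564558110787183902720000; T_28,3=27×2671674589068831403868160000+1554454559147562279567360000=73689668464006010184007680000; T_28,4=27×2761307967193712729035776000+2671674589068831403868160000=77226989703299075087834112000; T_28,5=27×1945067308917524165279692800+2761307967193712729035776000=55278125307966865191587481600
r29: T_29,2=28×42373564558110787183902720000+10888869450418352160768000000=1197348677077520393310044160000; T_29,3=28×73689668464006010184007680000+42373564558110787183902720000=2105684281550279072336117760000; T_29,4=28×77226989703299075087834112000+73689668464006010184007680000=2236045380156380112643362816000; T_29,5=28×55278125307966865191587481600+77226989703299075087834112000=1625014498326371300452283596800
r30: T_30,3=29×2105684281550279072336117760000+1197348677077520393310044160000=62262192842035613491057459200000; T_30,4=29×2236045380156380112643362816000+2105684281550279072336117760000=66951000306085302338993639424000; T_30,5=29×1625014498326371300452283596800+2236045380156380112643362816000=49361465831621147825759587123200
Read c(30,3) = 62262192842035613491057459200000, c(30,4) = 66951000306085302338993639424000, c(30,5) = 49361465831621147825759587123200.

62262192842035613491057459200000, 66951000306085302338993639424000, 49361465831621147825759587123200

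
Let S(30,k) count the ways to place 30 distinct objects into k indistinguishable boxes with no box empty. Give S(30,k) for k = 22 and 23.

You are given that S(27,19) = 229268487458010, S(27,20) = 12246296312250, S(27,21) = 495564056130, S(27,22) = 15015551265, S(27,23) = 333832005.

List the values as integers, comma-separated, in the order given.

1848018090851790, 71823880393200

[28] T[28,20]:20*12246296312250+229268487458010=474194413703010 · T[28,21]:21*495564056130+12246296312250=22653141490980 · T[28,22]:22*15015551265+495564056130=825906183960 · T[28,23]:23*333832005+15015551265=22693687380
[29] T[29,21]:21*22653141490980+474194413703010=949910385013590 · T[29,22]:22*825906183960+22653141490980=40823077538100 · T[29,23]:23*22693687380+825906183960=1347860993700
[30] T[30,22]:22*40823077538100+949910385013590=1848018090851790 · T[30,23]:23*1347860993700+40823077538100=71823880393200
Read S(30,22) = 1848018090851790, S(30,23) = 71823880393200.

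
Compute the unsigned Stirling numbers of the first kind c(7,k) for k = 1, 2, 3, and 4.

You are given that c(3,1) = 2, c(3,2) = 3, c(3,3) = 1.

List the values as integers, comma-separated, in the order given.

720, 1764, 1624, 735

r4: T_4,1=3×2+0=6; T_4,2=3×3+2=11; T_4,3=3×1+3=6; T_4,4=3×0+1=1
r5: T_5,1=4×6+0=24; T_5,2=4×11+6=50; T_5,3=4×6+11=35; T_5,4=4×1+6=10
r6: T_6,1=5×24+0=120; T_6,2=5×50+24=274; T_6,3=5×35+50=225; T_6,4=5×10+35=85
r7: T_7,1=6×120+0=720; T_7,2=6×274+120=1764; T_7,3=6×225+274=1624; T_7,4=6×85+225=735
Read c(7,1) = 720, c(7,2) = 1764, c(7,3) = 1624, c(7,4) = 735.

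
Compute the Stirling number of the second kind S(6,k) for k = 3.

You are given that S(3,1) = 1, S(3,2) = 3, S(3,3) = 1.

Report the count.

row 4: T[4][1]=1·1+0=1  T[4][2]=2·3+1=7  T[4][3]=3·1+3=6
row 5: T[5][2]=2·7+1=15  T[5][3]=3·6+7=25
row 6: T[6][3]=3·25+15=90
Read S(6,3) = 90.

90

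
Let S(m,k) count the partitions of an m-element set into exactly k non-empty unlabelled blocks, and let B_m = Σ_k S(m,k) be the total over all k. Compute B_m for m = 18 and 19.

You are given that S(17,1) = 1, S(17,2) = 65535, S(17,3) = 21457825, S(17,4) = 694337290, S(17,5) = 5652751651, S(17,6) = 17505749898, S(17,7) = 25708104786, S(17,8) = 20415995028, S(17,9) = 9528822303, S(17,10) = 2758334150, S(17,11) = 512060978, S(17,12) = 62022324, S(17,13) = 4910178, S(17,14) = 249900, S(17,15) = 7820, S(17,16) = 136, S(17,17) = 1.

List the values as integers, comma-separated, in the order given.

682076806159, 5832742205057

row 18: T[18][1]=1·1+0=1  T[18][2]=2·65535+1=131071  T[18][3]=3·21457825+65535=64439010  T[18][4]=4·694337290+21457825=2798806985  T[18][5]=5·5652751651+694337290=28958095545  T[18][6]=6·17505749898+5652751651=110687251039  T[18][7]=7·25708104786+17505749898=197462483400  T[18][8]=8·20415995028+25708104786=189036065010  T[18][9]=9·9528822303+20415995028=106175395755  T[18][10]=10·2758334150+9528822303=37112163803  T[18][11]=11·512060978+2758334150=8391004908  T[18][12]=12·62022324+512060978=1256328866  T[18][13]=13·4910178+62022324=125854638  T[18][14]=14·249900+4910178=8408778  T[18][15]=15·7820+249900=367200  T[18][16]=16·136+7820=9996  T[18][17]=17·1+136=153  T[18][18]=18·0+1=1
row 19: T[19][1]=1·1+0=1  T[19][2]=2·131071+1=262143  T[19][3]=3·64439010+131071=193448101  T[19][4]=4·2798806985+64439010=11259666950  T[19][5]=5·28958095545+2798806985=147589284710  T[19][6]=6·110687251039+28958095545=693081601779  T[19][7]=7·197462483400+110687251039=1492924634839  T[19][8]=8·189036065010+197462483400=1709751003480  T[19][9]=9·106175395755+189036065010=1144614626805  T[19][10]=10·37112163803+106175395755=477297033785  T[19][11]=11·8391004908+37112163803=129413217791  T[19][12]=12·1256328866+8391004908=23466951300  T[19][13]=13·125854638+1256328866=2892439160  T[19][14]=14·8408778+125854638=243577530  T[19][15]=15·367200+8408778=13916778  T[19][16]=16·9996+367200=527136  T[19][17]=17·153+9996=12597  T[19][18]=18·1+153=171  T[19][19]=19·0+1=1
B_18 = ΣS(18,k) = 1+131071+64439010+2798806985+28958095545+110687251039+197462483400+189036065010+106175395755+37112163803+8391004908+1256328866+125854638+8408778+367200+9996+153+1 = 682076806159
B_19 = ΣS(19,k) = 1+262143+193448101+11259666950+147589284710+693081601779+1492924634839+1709751003480+1144614626805+477297033785+129413217791+23466951300+2892439160+243577530+13916778+527136+12597+171+1 = 5832742205057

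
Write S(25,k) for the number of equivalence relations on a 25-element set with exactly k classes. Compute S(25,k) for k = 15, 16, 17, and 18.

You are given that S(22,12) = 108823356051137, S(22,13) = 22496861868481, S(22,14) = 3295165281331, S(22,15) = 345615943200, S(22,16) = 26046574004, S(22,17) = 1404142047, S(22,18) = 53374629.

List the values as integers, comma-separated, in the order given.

row 23: T[23][13]=13·22496861868481+108823356051137=401282560341390  T[23][14]=14·3295165281331+22496861868481=68629175807115  T[23][15]=15·345615943200+3295165281331=8479404429331  T[23][16]=16·26046574004+345615943200=762361127264  T[23][17]=17·1404142047+26046574004=49916988803  T[23][18]=18·53374629+1404142047=2364885369
row 24: T[24][14]=14·68629175807115+401282560341390=1362091021641000  T[24][15]=15·8479404429331+68629175807115=195820242247080  T[24][16]=16·762361127264+8479404429331=20677182465555  T[24][17]=17·49916988803+762361127264=1610949936915  T[24][18]=18·2364885369+49916988803=92484925445
row 25: T[25][15]=15·195820242247080+1362091021641000=4299394655347200  T[25][16]=16·20677182465555+195820242247080=526655161695960  T[25][17]=17·1610949936915+20677182465555=48063331393110  T[25][18]=18·92484925445+1610949936915=3275678594925
Read S(25,15) = 4299394655347200, S(25,16) = 526655161695960, S(25,17) = 48063331393110, S(25,18) = 3275678594925.

4299394655347200, 526655161695960, 48063331393110, 3275678594925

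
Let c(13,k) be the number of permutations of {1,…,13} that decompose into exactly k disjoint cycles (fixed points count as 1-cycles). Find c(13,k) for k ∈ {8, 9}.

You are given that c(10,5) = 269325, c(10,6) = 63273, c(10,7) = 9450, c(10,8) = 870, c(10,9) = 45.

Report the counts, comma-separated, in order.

r11: T_11,6=10×63273+269325=902055; T_11,7=10×9450+63273=157773; T_11,8=10×870+9450=18150; T_11,9=10×45+870=1320
r12: T_12,7=11×157773+902055=2637558; T_12,8=11×18150+157773=357423; T_12,9=11×1320+18150=32670
r13: T_13,8=12×357423+2637558=6926634; T_13,9=12×32670+357423=749463
Read c(13,8) = 6926634, c(13,9) = 749463.

6926634, 749463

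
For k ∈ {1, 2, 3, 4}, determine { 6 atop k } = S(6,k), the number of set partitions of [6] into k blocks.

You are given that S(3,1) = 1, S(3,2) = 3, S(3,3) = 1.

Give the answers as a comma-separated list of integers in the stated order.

1, 31, 90, 65

i=4: T(4,1)=0+1·1=1 | T(4,2)=1+2·3=7 | T(4,3)=3+3·1=6 | T(4,4)=1+4·0=1
i=5: T(5,1)=0+1·1=1 | T(5,2)=1+2·7=15 | T(5,3)=7+3·6=25 | T(5,4)=6+4·1=10
i=6: T(6,1)=0+1·1=1 | T(6,2)=1+2·15=31 | T(6,3)=15+3·25=90 | T(6,4)=25+4·10=65
Read S(6,1) = 1, S(6,2) = 31, S(6,3) = 90, S(6,4) = 65.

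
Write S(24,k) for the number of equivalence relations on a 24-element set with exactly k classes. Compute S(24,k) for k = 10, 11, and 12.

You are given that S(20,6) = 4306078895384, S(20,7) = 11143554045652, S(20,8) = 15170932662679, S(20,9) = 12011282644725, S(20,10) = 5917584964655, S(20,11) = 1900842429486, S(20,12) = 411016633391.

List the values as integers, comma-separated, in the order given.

r21: T_21,7=7×11143554045652+4306078895384=82310957214948; T_21,8=8×15170932662679+11143554045652=132511015347084; T_21,9=9×12011282644725+15170932662679=123272476465204; T_21,10=10×5917584964655+12011282644725=71187132291275; T_21,11=11×1900842429486+5917584964655=26826851689001; T_21,12=12×411016633391+1900842429486=6833042030178
r22: T_22,8=8×132511015347084+82310957214948=1142399079991620; T_22,9=9×123272476465204+132511015347084=1241963303533920; T_22,10=10×71187132291275+123272476465204=835143799377954; T_22,11=11×26826851689001+71187132291275=366282500870286; T_22,12=12×6833042030178+26826851689001=108823356051137
r23: T_23,9=9×1241963303533920+1142399079991620=12320068811796900; T_23,10=10×835143799377954+1241963303533920=9593401297313460; T_23,11=11×366282500870286+835143799377954=4864251308951100; T_23,12=12×108823356051137+366282500870286=1672162773483930
r24: T_24,10=10×9593401297313460+12320068811796900=108254081784931500; T_24,11=11×4864251308951100+9593401297313460=63100165695775560; T_24,12=12×1672162773483930+4864251308951100=24930204590758260
Read S(24,10) = 108254081784931500, S(24,11) = 63100165695775560, S(24,12) = 24930204590758260.

108254081784931500, 63100165695775560, 24930204590758260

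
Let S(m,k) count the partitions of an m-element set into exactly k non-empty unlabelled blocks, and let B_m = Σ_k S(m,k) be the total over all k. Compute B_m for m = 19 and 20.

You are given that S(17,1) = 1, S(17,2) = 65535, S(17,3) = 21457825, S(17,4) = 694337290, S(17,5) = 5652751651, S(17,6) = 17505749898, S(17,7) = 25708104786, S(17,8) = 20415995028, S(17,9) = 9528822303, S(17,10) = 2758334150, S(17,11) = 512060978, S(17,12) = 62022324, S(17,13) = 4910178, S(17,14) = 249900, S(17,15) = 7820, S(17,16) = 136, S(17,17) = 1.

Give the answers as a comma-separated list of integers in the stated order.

5832742205057, 51724158235372

row 18: T[18][1]=1·1+0=1  T[18][2]=2·65535+1=131071  T[18][3]=3·21457825+65535=64439010  T[18][4]=4·694337290+21457825=2798806985  T[18][5]=5·5652751651+694337290=28958095545  T[18][6]=6·17505749898+5652751651=110687251039  T[18][7]=7·25708104786+17505749898=197462483400  T[18][8]=8·20415995028+25708104786=189036065010  T[18][9]=9·9528822303+20415995028=106175395755  T[18][10]=10·2758334150+9528822303=37112163803  T[18][11]=11·512060978+2758334150=8391004908  T[18][12]=12·62022324+512060978=1256328866  T[18][13]=13·4910178+62022324=125854638  T[18][14]=14·249900+4910178=8408778  T[18][15]=15·7820+249900=367200  T[18][16]=16·136+7820=9996  T[18][17]=17·1+136=153  T[18][18]=18·0+1=1
row 19: T[19][1]=1·1+0=1  T[19][2]=2·131071+1=262143  T[19][3]=3·64439010+131071=193448101  T[19][4]=4·2798806985+64439010=11259666950  T[19][5]=5·28958095545+2798806985=147589284710  T[19][6]=6·110687251039+28958095545=693081601779  T[19][7]=7·197462483400+110687251039=1492924634839  T[19][8]=8·189036065010+197462483400=1709751003480  T[19][9]=9·106175395755+189036065010=1144614626805  T[19][10]=10·37112163803+106175395755=477297033785  T[19][11]=11·8391004908+37112163803=129413217791  T[19][12]=12·1256328866+8391004908=23466951300  T[19][13]=13·125854638+1256328866=2892439160  T[19][14]=14·8408778+125854638=243577530  T[19][15]=15·367200+8408778=13916778  T[19][16]=16·9996+367200=527136  T[19][17]=17·153+9996=12597  T[19][18]=18·1+153=171  T[19][19]=19·0+1=1
row 20: T[20][1]=1·1+0=1  T[20][2]=2·262143+1=524287  T[20][3]=3·193448101+262143=580606446  T[20][4]=4·11259666950+193448101=45232115901  T[20][5]=5·147589284710+11259666950=749206090500  T[20][6]=6·693081601779+147589284710=4306078895384  T[20][7]=7·1492924634839+693081601779=11143554045652  T[20][8]=8·1709751003480+1492924634839=15170932662679  T[20][9]=9·1144614626805+1709751003480=12011282644725  T[20][10]=10·477297033785+1144614626805=5917584964655  T[20][11]=11·129413217791+477297033785=1900842429486  T[20][12]=12·23466951300+129413217791=411016633391  T[20][13]=13·2892439160+23466951300=61068660380  T[20][14]=14·243577530+2892439160=6302524580  T[20][15]=15·13916778+243577530=452329200  T[20][16]=16·527136+13916778=22350954  T[20][17]=17·12597+527136=741285  T[20][18]=18·171+12597=15675  T[20][19]=19·1+171=190  T[20][20]=20·0+1=1
B_19 = ΣS(19,k) = 1+262143+193448101+11259666950+147589284710+693081601779+1492924634839+1709751003480+1144614626805+477297033785+129413217791+23466951300+2892439160+243577530+13916778+527136+12597+171+1 = 5832742205057
B_20 = ΣS(20,k) = 1+524287+580606446+45232115901+749206090500+4306078895384+11143554045652+15170932662679+12011282644725+5917584964655+1900842429486+411016633391+61068660380+6302524580+452329200+22350954+741285+15675+190+1 = 51724158235372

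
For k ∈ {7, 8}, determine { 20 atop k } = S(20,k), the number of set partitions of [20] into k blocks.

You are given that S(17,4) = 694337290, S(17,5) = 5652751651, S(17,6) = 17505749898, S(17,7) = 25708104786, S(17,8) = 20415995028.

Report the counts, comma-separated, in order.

r18: T_18,5=5×5652751651+694337290=28958095545; T_18,6=6×17505749898+5652751651=110687251039; T_18,7=7×25708104786+17505749898=197462483400; T_18,8=8×20415995028+25708104786=189036065010
r19: T_19,6=6×110687251039+28958095545=693081601779; T_19,7=7×197462483400+110687251039=1492924634839; T_19,8=8×189036065010+197462483400=1709751003480
r20: T_20,7=7×1492924634839+693081601779=11143554045652; T_20,8=8×1709751003480+1492924634839=15170932662679
Read S(20,7) = 11143554045652, S(20,8) = 15170932662679.

11143554045652, 15170932662679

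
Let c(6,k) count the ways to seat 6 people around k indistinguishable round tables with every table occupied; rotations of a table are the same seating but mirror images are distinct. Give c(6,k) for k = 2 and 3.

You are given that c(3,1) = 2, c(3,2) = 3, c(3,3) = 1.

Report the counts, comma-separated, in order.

row 4: T[4][1]=3·2+0=6  T[4][2]=3·3+2=11  T[4][3]=3·1+3=6
row 5: T[5][1]=4·6+0=24  T[5][2]=4·11+6=50  T[5][3]=4·6+11=35
row 6: T[6][2]=5·50+24=274  T[6][3]=5·35+50=225
Read c(6,2) = 274, c(6,3) = 225.

274, 225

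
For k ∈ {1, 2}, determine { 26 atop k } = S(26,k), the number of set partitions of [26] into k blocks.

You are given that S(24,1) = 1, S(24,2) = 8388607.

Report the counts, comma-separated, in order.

r25: T_25,1=1×1+0=1; T_25,2=2×8388607+1=16777215
r26: T_26,1=1×1+0=1; T_26,2=2×16777215+1=33554431
Read S(26,1) = 1, S(26,2) = 33554431.

1, 33554431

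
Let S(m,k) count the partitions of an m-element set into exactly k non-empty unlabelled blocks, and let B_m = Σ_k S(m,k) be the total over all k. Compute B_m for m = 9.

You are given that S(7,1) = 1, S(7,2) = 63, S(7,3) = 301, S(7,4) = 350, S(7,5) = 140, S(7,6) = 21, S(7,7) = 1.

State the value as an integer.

21147

row 8: T[8][1]=1·1+0=1  T[8][2]=2·63+1=127  T[8][3]=3·301+63=966  T[8][4]=4·350+301=1701  T[8][5]=5·140+350=1050  T[8][6]=6·21+140=266  T[8][7]=7·1+21=28  T[8][8]=8·0+1=1
row 9: T[9][1]=1·1+0=1  T[9][2]=2·127+1=255  T[9][3]=3·966+127=3025  T[9][4]=4·1701+966=7770  T[9][5]=5·1050+1701=6951  T[9][6]=6·266+1050=2646  T[9][7]=7·28+266=462  T[9][8]=8·1+28=36  T[9][9]=9·0+1=1
B_9 = ΣS(9,k) = 1+255+3025+7770+6951+2646+462+36+1 = 21147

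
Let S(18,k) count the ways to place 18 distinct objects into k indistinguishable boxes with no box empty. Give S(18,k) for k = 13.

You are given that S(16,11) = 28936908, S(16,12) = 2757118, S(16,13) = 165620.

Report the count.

125854638

row 17: T[17][12]=12·2757118+28936908=62022324  T[17][13]=13·165620+2757118=4910178
row 18: T[18][13]=13·4910178+62022324=125854638
Read S(18,13) = 125854638.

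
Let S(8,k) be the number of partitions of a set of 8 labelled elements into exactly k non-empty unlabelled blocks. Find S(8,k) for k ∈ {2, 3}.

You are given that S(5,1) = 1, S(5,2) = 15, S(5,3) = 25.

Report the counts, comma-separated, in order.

127, 966

i=6: T(6,1)=0+1·1=1 | T(6,2)=1+2·15=31 | T(6,3)=15+3·25=90
i=7: T(7,1)=0+1·1=1 | T(7,2)=1+2·31=63 | T(7,3)=31+3·90=301
i=8: T(8,2)=1+2·63=127 | T(8,3)=63+3·301=966
Read S(8,2) = 127, S(8,3) = 966.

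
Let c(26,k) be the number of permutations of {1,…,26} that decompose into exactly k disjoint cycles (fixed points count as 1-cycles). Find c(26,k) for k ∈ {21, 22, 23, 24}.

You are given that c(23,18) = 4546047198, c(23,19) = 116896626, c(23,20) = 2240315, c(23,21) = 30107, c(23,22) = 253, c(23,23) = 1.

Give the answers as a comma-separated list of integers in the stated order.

r24: T_24,19=23×116896626+4546047198=7234669596; T_24,20=23×2240315+116896626=168423871; T_24,21=23×30107+2240315=2932776; T_24,22=23×253+30107=35926; T_24,23=23×1+253=276; T_24,24=23×0+1=1
r25: T_25,20=24×168423871+7234669596=11276842500; T_25,21=24×2932776+168423871=238810495; T_25,22=24×35926+2932776=3795000; T_25,23=24×276+35926=42550; T_25,24=24×1+276=300
r26: T_26,21=25×238810495+11276842500=17247104875; T_26,22=25×3795000+238810495=333685495; T_26,23=25×42550+3795000=4858750; T_26,24=25×300+42550=50050
Read c(26,21) = 17247104875, c(26,22) = 333685495, c(26,23) = 4858750, c(26,24) = 50050.

17247104875, 333685495, 4858750, 50050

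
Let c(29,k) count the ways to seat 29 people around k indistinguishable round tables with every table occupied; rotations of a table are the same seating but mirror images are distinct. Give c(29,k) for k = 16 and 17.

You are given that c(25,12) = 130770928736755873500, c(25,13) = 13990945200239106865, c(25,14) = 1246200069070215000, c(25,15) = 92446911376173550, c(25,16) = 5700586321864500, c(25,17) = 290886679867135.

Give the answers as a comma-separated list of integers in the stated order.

16532187926098943672490, 1101911578045922391915

r26: T_26,13=25×13990945200239106865+130770928736755873500=480544558742733545125; T_26,14=25×1246200069070215000+13990945200239106865=45145946926994481865; T_26,15=25×92446911376173550+1246200069070215000=3557372853474553750; T_26,16=25×5700586321864500+92446911376173550=234961569422786050; T_26,17=25×290886679867135+5700586321864500=12972753318542875
r27: T_27,14=26×45145946926994481865+480544558742733545125=1654339178844590073615; T_27,15=26×3557372853474553750+45145946926994481865=137637641117332879365; T_27,16=26×234961569422786050+3557372853474553750=9666373658466991050; T_27,17=26×12972753318542875+234961569422786050=572253155704900800
r28: T_28,15=27×137637641117332879365+1654339178844590073615=5370555489012577816470; T_28,16=27×9666373658466991050+137637641117332879365=398629729895941637715; T_28,17=27×572253155704900800+9666373658466991050=25117208862499312650
r29: T_29,16=28×398629729895941637715+5370555489012577816470=16532187926098943672490; T_29,17=28×25117208862499312650+398629729895941637715=1101911578045922391915
Read c(29,16) = 16532187926098943672490, c(29,17) = 1101911578045922391915.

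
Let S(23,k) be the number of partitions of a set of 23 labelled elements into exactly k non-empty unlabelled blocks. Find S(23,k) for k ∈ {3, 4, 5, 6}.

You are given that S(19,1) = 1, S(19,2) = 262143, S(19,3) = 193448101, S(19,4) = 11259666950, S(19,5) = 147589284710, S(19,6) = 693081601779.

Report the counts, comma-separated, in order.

[20] T[20,1]:1*1+0=1 · T[20,2]:2*262143+1=524287 · T[20,3]:3*193448101+262143=580606446 · T[20,4]:4*11259666950+193448101=45232115901 · T[20,5]:5*147589284710+11259666950=749206090500 · T[20,6]:6*693081601779+147589284710=4306078895384
[21] T[21,1]:1*1+0=1 · T[21,2]:2*524287+1=1048575 · T[21,3]:3*580606446+524287=1742343625 · T[21,4]:4*45232115901+580606446=181509070050 · T[21,5]:5*749206090500+45232115901=3791262568401 · T[21,6]:6*4306078895384+749206090500=26585679462804
[22] T[22,2]:2*1048575+1=2097151 · T[22,3]:3*1742343625+1048575=5228079450 · T[22,4]:4*181509070050+1742343625=727778623825 · T[22,5]:5*3791262568401+181509070050=19137821912055 · T[22,6]:6*26585679462804+3791262568401=163305339345225
[23] T[23,3]:3*5228079450+2097151=15686335501 · T[23,4]:4*727778623825+5228079450=2916342574750 · T[23,5]:5*19137821912055+727778623825=96416888184100 · T[23,6]:6*163305339345225+19137821912055=998969857983405
Read S(23,3) = 15686335501, S(23,4) = 2916342574750, S(23,5) = 96416888184100, S(23,6) = 998969857983405.

15686335501, 2916342574750, 96416888184100, 998969857983405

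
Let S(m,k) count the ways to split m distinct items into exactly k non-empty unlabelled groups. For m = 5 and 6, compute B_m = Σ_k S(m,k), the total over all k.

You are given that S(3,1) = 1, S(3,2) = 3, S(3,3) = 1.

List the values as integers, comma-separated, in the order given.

52, 203

@4  (4,1):1·1+0→1, (4,2):3·2+1→7, (4,3):1·3+3→6, (4,4):0·4+1→1
@5  (5,1):1·1+0→1, (5,2):7·2+1→15, (5,3):6·3+7→25, (5,4):1·4+6→10, (5,5):0·5+1→1
@6  (6,1):1·1+0→1, (6,2):15·2+1→31, (6,3):25·3+15→90, (6,4):10·4+25→65, (6,5):1·5+10→15, (6,6):0·6+1→1
B_5 = ΣS(5,k) = 1+15+25+10+1 = 52
B_6 = ΣS(6,k) = 1+31+90+65+15+1 = 203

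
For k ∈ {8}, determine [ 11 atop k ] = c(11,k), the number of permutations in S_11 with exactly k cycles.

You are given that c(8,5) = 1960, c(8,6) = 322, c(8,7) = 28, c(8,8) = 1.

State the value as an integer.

18150

@9  (9,6):322·8+1960→4536, (9,7):28·8+322→546, (9,8):1·8+28→36
@10  (10,7):546·9+4536→9450, (10,8):36·9+546→870
@11  (11,8):870·10+9450→18150
Read c(11,8) = 18150.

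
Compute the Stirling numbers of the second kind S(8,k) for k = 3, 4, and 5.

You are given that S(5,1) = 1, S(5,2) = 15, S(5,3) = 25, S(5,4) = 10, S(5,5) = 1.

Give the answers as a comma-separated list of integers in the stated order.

966, 1701, 1050

[6] T[6,1]:1*1+0=1 · T[6,2]:2*15+1=31 · T[6,3]:3*25+15=90 · T[6,4]:4*10+25=65 · T[6,5]:5*1+10=15
[7] T[7,2]:2*31+1=63 · T[7,3]:3*90+31=301 · T[7,4]:4*65+90=350 · T[7,5]:5*15+65=140
[8] T[8,3]:3*301+63=966 · T[8,4]:4*350+301=1701 · T[8,5]:5*140+350=1050
Read S(8,3) = 966, S(8,4) = 1701, S(8,5) = 1050.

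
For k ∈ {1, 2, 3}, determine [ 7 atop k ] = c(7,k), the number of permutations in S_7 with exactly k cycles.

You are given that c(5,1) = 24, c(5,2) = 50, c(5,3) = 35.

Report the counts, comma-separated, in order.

i=6: T(6,1)=0+5·24=120 | T(6,2)=24+5·50=274 | T(6,3)=50+5·35=225
i=7: T(7,1)=0+6·120=720 | T(7,2)=120+6·274=1764 | T(7,3)=274+6·225=1624
Read c(7,1) = 720, c(7,2) = 1764, c(7,3) = 1624.

720, 1764, 1624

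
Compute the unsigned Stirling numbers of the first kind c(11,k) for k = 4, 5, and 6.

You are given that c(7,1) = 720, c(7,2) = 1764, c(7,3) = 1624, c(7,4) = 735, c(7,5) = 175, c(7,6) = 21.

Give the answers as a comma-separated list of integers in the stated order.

8409500, 3416930, 902055

i=8: T(8,1)=0+7·720=5040 | T(8,2)=720+7·1764=13068 | T(8,3)=1764+7·1624=13132 | T(8,4)=1624+7·735=6769 | T(8,5)=735+7·175=1960 | T(8,6)=175+7·21=322
i=9: T(9,2)=5040+8·13068=109584 | T(9,3)=13068+8·13132=118124 | T(9,4)=13132+8·6769=67284 | T(9,5)=6769+8·1960=22449 | T(9,6)=1960+8·322=4536
i=10: T(10,3)=109584+9·118124=1172700 | T(10,4)=118124+9·67284=723680 | T(10,5)=67284+9·22449=269325 | T(10,6)=22449+9·4536=63273
i=11: T(11,4)=1172700+10·723680=8409500 | T(11,5)=723680+10·269325=3416930 | T(11,6)=269325+10·63273=902055
Read c(11,4) = 8409500, c(11,5) = 3416930, c(11,6) = 902055.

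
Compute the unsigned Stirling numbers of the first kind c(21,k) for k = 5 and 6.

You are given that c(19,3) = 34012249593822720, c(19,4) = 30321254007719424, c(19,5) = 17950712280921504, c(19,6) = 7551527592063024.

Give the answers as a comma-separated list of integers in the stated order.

row 20: T[20][4]=19·30321254007719424+34012249593822720=610116075740491776  T[20][5]=19·17950712280921504+30321254007719424=371384787345228000  T[20][6]=19·7551527592063024+17950712280921504=161429736530118960
row 21: T[21][5]=20·371384787345228000+610116075740491776=8037811822645051776  T[21][6]=20·161429736530118960+371384787345228000=3599979517947607200
Read c(21,5) = 8037811822645051776, c(21,6) = 3599979517947607200.

8037811822645051776, 3599979517947607200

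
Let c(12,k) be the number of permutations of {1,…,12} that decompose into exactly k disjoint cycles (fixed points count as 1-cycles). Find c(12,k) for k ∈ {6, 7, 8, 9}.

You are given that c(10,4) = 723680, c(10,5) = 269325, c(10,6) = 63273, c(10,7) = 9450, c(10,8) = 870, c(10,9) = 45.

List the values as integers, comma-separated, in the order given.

13339535, 2637558, 357423, 32670

row 11: T[11][5]=10·269325+723680=3416930  T[11][6]=10·63273+269325=902055  T[11][7]=10·9450+63273=157773  T[11][8]=10·870+9450=18150  T[11][9]=10·45+870=1320
row 12: T[12][6]=11·902055+3416930=13339535  T[12][7]=11·157773+902055=2637558  T[12][8]=11·18150+157773=357423  T[12][9]=11·1320+18150=32670
Read c(12,6) = 13339535, c(12,7) = 2637558, c(12,8) = 357423, c(12,9) = 32670.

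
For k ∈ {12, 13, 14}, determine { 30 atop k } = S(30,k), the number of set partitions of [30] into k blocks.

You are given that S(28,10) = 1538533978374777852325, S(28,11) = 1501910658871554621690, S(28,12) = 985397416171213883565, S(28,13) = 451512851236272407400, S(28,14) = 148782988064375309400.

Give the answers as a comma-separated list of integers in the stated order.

i=29: T(29,11)=1538533978374777852325+11·1501910658871554621690=18059551225961878690915 | T(29,12)=1501910658871554621690+12·985397416171213883565=13326679652926121224470 | T(29,13)=985397416171213883565+13·451512851236272407400=6855064482242755179765 | T(29,14)=451512851236272407400+14·148782988064375309400=2534474684137526739000
i=30: T(30,12)=18059551225961878690915+12·13326679652926121224470=177979707061075333384555 | T(30,13)=13326679652926121224470+13·6855064482242755179765=102442517922081938561415 | T(30,14)=6855064482242755179765+14·2534474684137526739000=42337710060168129525765
Read S(30,12) = 177979707061075333384555, S(30,13) = 102442517922081938561415, S(30,14) = 42337710060168129525765.

177979707061075333384555, 102442517922081938561415, 42337710060168129525765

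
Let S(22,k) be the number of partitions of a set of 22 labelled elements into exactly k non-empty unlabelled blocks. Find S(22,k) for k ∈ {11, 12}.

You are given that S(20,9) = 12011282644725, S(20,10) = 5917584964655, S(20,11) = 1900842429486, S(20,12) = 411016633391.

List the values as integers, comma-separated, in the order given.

@21  (21,10):5917584964655·10+12011282644725→71187132291275, (21,11):1900842429486·11+5917584964655→26826851689001, (21,12):411016633391·12+1900842429486→6833042030178
@22  (22,11):26826851689001·11+71187132291275→366282500870286, (22,12):6833042030178·12+26826851689001→108823356051137
Read S(22,11) = 366282500870286, S(22,12) = 108823356051137.

366282500870286, 108823356051137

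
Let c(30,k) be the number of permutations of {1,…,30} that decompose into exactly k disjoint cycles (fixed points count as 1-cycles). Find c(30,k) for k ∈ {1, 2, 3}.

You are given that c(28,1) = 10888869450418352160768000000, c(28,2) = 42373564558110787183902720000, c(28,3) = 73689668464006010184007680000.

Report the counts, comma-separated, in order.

i=29: T(29,1)=0+28·10888869450418352160768000000=304888344611713860501504000000 | T(29,2)=10888869450418352160768000000+28·42373564558110787183902720000=1197348677077520393310044160000 | T(29,3)=42373564558110787183902720000+28·73689668464006010184007680000=2105684281550279072336117760000
i=30: T(30,1)=0+29·304888344611713860501504000000=8841761993739701954543616000000 | T(30,2)=304888344611713860501504000000+29·1197348677077520393310044160000=35027999979859805266492784640000 | T(30,3)=1197348677077520393310044160000+29·2105684281550279072336117760000=62262192842035613491057459200000
Read c(30,1) = 8841761993739701954543616000000, c(30,2) = 35027999979859805266492784640000, c(30,3) = 62262192842035613491057459200000.

8841761993739701954543616000000, 35027999979859805266492784640000, 62262192842035613491057459200000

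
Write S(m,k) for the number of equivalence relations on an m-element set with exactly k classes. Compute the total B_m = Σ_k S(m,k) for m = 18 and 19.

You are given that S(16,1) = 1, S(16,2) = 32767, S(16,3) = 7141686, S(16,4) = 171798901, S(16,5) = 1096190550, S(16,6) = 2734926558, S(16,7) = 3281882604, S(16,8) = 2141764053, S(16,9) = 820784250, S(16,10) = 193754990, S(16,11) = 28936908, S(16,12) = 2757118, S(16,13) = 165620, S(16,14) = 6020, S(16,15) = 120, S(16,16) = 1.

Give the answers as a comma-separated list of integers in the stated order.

r17: T_17,1=1×1+0=1; T_17,2=2×32767+1=65535; T_17,3=3×7141686+32767=21457825; T_17,4=4×171798901+7141686=694337290; T_17,5=5×1096190550+171798901=5652751651; T_17,6=6×2734926558+1096190550=17505749898; T_17,7=7×3281882604+2734926558=25708104786; T_17,8=8×2141764053+3281882604=20415995028; T_17,9=9×820784250+2141764053=9528822303; T_17,10=10×193754990+820784250=2758334150; T_17,11=11×28936908+193754990=512060978; T_17,12=12×2757118+28936908=62022324; T_17,13=13×165620+2757118=4910178; T_17,14=14×6020+165620=249900; T_17,15=15×120+6020=7820; T_17,16=16×1+120=136; T_17,17=17×0+1=1
r18: T_18,1=1×1+0=1; T_18,2=2×65535+1=131071; T_18,3=3×21457825+65535=64439010; T_18,4=4×694337290+21457825=2798806985; T_18,5=5×5652751651+694337290=28958095545; T_18,6=6×17505749898+5652751651=110687251039; T_18,7=7×25708104786+17505749898=197462483400; T_18,8=8×20415995028+25708104786=189036065010; T_18,9=9×9528822303+20415995028=106175395755; T_18,10=10×2758334150+9528822303=37112163803; T_18,11=11×512060978+2758334150=8391004908; T_18,12=12×62022324+512060978=1256328866; T_18,13=13×4910178+62022324=125854638; T_18,14=14×249900+4910178=8408778; T_18,15=15×7820+249900=367200; T_18,16=16×136+7820=9996; T_18,17=17×1+136=153; T_18,18=18×0+1=1
r19: T_19,1=1×1+0=1; T_19,2=2×131071+1=262143; T_19,3=3×64439010+131071=193448101; T_19,4=4×2798806985+64439010=11259666950; T_19,5=5×28958095545+2798806985=147589284710; T_19,6=6×110687251039+28958095545=693081601779; T_19,7=7×197462483400+110687251039=1492924634839; T_19,8=8×189036065010+197462483400=1709751003480; T_19,9=9×106175395755+189036065010=1144614626805; T_19,10=10×37112163803+106175395755=477297033785; T_19,11=11×8391004908+37112163803=129413217791; T_19,12=12×1256328866+8391004908=23466951300; T_19,13=13×125854638+1256328866=2892439160; T_19,14=14×8408778+125854638=243577530; T_19,15=15×367200+8408778=13916778; T_19,16=16×9996+367200=527136; T_19,17=17×153+9996=12597; T_19,18=18×1+153=171; T_19,19=19×0+1=1
B_18 = ΣS(18,k) = 1+131071+64439010+2798806985+28958095545+110687251039+197462483400+189036065010+106175395755+37112163803+8391004908+1256328866+125854638+8408778+367200+9996+153+1 = 682076806159
B_19 = ΣS(19,k) = 1+262143+193448101+11259666950+147589284710+693081601779+1492924634839+1709751003480+1144614626805+477297033785+129413217791+23466951300+2892439160+243577530+13916778+527136+12597+171+1 = 5832742205057

682076806159, 5832742205057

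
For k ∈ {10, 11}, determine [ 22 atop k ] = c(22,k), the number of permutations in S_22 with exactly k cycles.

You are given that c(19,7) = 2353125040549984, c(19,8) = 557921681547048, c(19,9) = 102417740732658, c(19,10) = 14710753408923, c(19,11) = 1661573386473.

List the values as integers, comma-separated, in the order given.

276019109275035346, 37600535086859745

i=20: T(20,8)=2353125040549984+19·557921681547048=12953636989943896 | T(20,9)=557921681547048+19·102417740732658=2503858755467550 | T(20,10)=102417740732658+19·14710753408923=381922055502195 | T(20,11)=14710753408923+19·1661573386473=46280647751910
i=21: T(21,9)=12953636989943896+20·2503858755467550=63030812099294896 | T(21,10)=2503858755467550+20·381922055502195=10142299865511450 | T(21,11)=381922055502195+20·46280647751910=1307535010540395
i=22: T(22,10)=63030812099294896+21·10142299865511450=276019109275035346 | T(22,11)=10142299865511450+21·1307535010540395=37600535086859745
Read c(22,10) = 276019109275035346, c(22,11) = 37600535086859745.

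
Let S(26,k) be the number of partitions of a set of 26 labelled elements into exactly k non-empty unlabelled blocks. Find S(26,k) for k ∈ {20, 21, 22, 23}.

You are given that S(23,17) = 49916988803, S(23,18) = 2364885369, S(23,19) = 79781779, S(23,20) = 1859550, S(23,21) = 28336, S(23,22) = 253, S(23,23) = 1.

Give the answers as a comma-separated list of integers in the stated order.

row 24: T[24][18]=18·2364885369+49916988803=92484925445  T[24][19]=19·79781779+2364885369=3880739170  T[24][20]=20·1859550+79781779=116972779  T[24][21]=21·28336+1859550=2454606  T[24][22]=22·253+28336=33902  T[24][23]=23·1+253=276
row 25: T[25][19]=19·3880739170+92484925445=166218969675  T[25][20]=20·116972779+3880739170=6220194750  T[25][21]=21·2454606+116972779=168519505  T[25][22]=22·33902+2454606=3200450  T[25][23]=23·276+33902=40250
row 26: T[26][20]=20·6220194750+166218969675=290622864675  T[26][21]=21·168519505+6220194750=9759104355  T[26][22]=22·3200450+168519505=238929405  T[26][23]=23·40250+3200450=4126200
Read S(26,20) = 290622864675, S(26,21) = 9759104355, S(26,22) = 238929405, S(26,23) = 4126200.

290622864675, 9759104355, 238929405, 4126200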